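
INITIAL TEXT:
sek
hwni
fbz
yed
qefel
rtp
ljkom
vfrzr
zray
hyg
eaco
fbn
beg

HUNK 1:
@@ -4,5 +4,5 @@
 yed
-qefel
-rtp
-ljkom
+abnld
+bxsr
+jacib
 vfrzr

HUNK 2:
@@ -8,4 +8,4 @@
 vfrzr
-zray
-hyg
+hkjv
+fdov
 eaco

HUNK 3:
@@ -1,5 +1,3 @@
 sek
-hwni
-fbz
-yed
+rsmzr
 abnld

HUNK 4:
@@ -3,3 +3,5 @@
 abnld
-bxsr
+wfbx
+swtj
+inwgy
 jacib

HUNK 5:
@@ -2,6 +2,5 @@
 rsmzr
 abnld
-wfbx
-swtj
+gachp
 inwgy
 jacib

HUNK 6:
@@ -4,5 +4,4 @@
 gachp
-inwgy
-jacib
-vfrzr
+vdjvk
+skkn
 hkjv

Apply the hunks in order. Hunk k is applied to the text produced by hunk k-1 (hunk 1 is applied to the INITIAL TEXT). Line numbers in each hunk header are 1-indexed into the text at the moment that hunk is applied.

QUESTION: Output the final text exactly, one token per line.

Answer: sek
rsmzr
abnld
gachp
vdjvk
skkn
hkjv
fdov
eaco
fbn
beg

Derivation:
Hunk 1: at line 4 remove [qefel,rtp,ljkom] add [abnld,bxsr,jacib] -> 13 lines: sek hwni fbz yed abnld bxsr jacib vfrzr zray hyg eaco fbn beg
Hunk 2: at line 8 remove [zray,hyg] add [hkjv,fdov] -> 13 lines: sek hwni fbz yed abnld bxsr jacib vfrzr hkjv fdov eaco fbn beg
Hunk 3: at line 1 remove [hwni,fbz,yed] add [rsmzr] -> 11 lines: sek rsmzr abnld bxsr jacib vfrzr hkjv fdov eaco fbn beg
Hunk 4: at line 3 remove [bxsr] add [wfbx,swtj,inwgy] -> 13 lines: sek rsmzr abnld wfbx swtj inwgy jacib vfrzr hkjv fdov eaco fbn beg
Hunk 5: at line 2 remove [wfbx,swtj] add [gachp] -> 12 lines: sek rsmzr abnld gachp inwgy jacib vfrzr hkjv fdov eaco fbn beg
Hunk 6: at line 4 remove [inwgy,jacib,vfrzr] add [vdjvk,skkn] -> 11 lines: sek rsmzr abnld gachp vdjvk skkn hkjv fdov eaco fbn beg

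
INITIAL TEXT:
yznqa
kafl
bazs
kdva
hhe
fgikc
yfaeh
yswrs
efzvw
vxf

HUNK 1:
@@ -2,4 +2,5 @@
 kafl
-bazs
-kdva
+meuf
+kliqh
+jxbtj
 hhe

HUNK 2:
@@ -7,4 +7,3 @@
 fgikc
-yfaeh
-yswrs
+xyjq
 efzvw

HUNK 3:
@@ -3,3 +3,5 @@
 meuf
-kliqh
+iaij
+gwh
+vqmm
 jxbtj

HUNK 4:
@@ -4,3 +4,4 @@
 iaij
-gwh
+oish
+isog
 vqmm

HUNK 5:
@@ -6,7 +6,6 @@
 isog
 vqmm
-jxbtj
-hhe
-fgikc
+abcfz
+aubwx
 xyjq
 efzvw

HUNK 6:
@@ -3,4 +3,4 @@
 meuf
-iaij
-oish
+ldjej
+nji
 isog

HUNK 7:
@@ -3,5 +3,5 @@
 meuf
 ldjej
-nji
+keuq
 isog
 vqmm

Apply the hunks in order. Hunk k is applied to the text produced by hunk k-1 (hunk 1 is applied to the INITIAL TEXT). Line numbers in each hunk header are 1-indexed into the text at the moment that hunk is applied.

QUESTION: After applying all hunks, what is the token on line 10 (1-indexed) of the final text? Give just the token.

Hunk 1: at line 2 remove [bazs,kdva] add [meuf,kliqh,jxbtj] -> 11 lines: yznqa kafl meuf kliqh jxbtj hhe fgikc yfaeh yswrs efzvw vxf
Hunk 2: at line 7 remove [yfaeh,yswrs] add [xyjq] -> 10 lines: yznqa kafl meuf kliqh jxbtj hhe fgikc xyjq efzvw vxf
Hunk 3: at line 3 remove [kliqh] add [iaij,gwh,vqmm] -> 12 lines: yznqa kafl meuf iaij gwh vqmm jxbtj hhe fgikc xyjq efzvw vxf
Hunk 4: at line 4 remove [gwh] add [oish,isog] -> 13 lines: yznqa kafl meuf iaij oish isog vqmm jxbtj hhe fgikc xyjq efzvw vxf
Hunk 5: at line 6 remove [jxbtj,hhe,fgikc] add [abcfz,aubwx] -> 12 lines: yznqa kafl meuf iaij oish isog vqmm abcfz aubwx xyjq efzvw vxf
Hunk 6: at line 3 remove [iaij,oish] add [ldjej,nji] -> 12 lines: yznqa kafl meuf ldjej nji isog vqmm abcfz aubwx xyjq efzvw vxf
Hunk 7: at line 3 remove [nji] add [keuq] -> 12 lines: yznqa kafl meuf ldjej keuq isog vqmm abcfz aubwx xyjq efzvw vxf
Final line 10: xyjq

Answer: xyjq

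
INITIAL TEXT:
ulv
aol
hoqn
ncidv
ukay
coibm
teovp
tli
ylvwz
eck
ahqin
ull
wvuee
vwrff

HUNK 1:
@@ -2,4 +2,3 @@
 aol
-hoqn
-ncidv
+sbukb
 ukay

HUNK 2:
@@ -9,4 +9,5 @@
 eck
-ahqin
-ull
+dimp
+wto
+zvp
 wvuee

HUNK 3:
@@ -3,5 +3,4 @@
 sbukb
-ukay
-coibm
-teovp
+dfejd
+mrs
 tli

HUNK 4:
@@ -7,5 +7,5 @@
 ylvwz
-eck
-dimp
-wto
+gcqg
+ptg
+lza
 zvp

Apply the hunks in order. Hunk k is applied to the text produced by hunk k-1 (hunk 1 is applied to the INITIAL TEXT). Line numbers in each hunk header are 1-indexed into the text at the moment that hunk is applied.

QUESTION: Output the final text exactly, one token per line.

Answer: ulv
aol
sbukb
dfejd
mrs
tli
ylvwz
gcqg
ptg
lza
zvp
wvuee
vwrff

Derivation:
Hunk 1: at line 2 remove [hoqn,ncidv] add [sbukb] -> 13 lines: ulv aol sbukb ukay coibm teovp tli ylvwz eck ahqin ull wvuee vwrff
Hunk 2: at line 9 remove [ahqin,ull] add [dimp,wto,zvp] -> 14 lines: ulv aol sbukb ukay coibm teovp tli ylvwz eck dimp wto zvp wvuee vwrff
Hunk 3: at line 3 remove [ukay,coibm,teovp] add [dfejd,mrs] -> 13 lines: ulv aol sbukb dfejd mrs tli ylvwz eck dimp wto zvp wvuee vwrff
Hunk 4: at line 7 remove [eck,dimp,wto] add [gcqg,ptg,lza] -> 13 lines: ulv aol sbukb dfejd mrs tli ylvwz gcqg ptg lza zvp wvuee vwrff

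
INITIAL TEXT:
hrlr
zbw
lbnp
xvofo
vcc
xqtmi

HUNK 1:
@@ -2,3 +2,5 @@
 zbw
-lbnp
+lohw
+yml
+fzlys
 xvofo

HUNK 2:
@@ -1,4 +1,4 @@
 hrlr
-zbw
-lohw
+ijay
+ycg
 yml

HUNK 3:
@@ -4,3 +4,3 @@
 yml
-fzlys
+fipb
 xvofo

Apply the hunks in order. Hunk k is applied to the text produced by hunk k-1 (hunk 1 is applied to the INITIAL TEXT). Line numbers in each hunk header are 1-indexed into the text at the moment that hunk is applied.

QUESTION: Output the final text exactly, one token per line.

Answer: hrlr
ijay
ycg
yml
fipb
xvofo
vcc
xqtmi

Derivation:
Hunk 1: at line 2 remove [lbnp] add [lohw,yml,fzlys] -> 8 lines: hrlr zbw lohw yml fzlys xvofo vcc xqtmi
Hunk 2: at line 1 remove [zbw,lohw] add [ijay,ycg] -> 8 lines: hrlr ijay ycg yml fzlys xvofo vcc xqtmi
Hunk 3: at line 4 remove [fzlys] add [fipb] -> 8 lines: hrlr ijay ycg yml fipb xvofo vcc xqtmi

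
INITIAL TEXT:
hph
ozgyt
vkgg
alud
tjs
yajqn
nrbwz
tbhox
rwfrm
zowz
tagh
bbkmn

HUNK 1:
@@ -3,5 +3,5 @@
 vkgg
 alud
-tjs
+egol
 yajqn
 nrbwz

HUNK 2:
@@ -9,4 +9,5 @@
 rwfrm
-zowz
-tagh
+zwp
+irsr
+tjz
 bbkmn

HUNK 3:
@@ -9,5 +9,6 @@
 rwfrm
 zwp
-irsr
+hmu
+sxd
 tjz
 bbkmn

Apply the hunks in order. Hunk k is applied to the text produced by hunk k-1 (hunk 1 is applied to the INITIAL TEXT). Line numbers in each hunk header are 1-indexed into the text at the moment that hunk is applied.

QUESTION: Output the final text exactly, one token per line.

Answer: hph
ozgyt
vkgg
alud
egol
yajqn
nrbwz
tbhox
rwfrm
zwp
hmu
sxd
tjz
bbkmn

Derivation:
Hunk 1: at line 3 remove [tjs] add [egol] -> 12 lines: hph ozgyt vkgg alud egol yajqn nrbwz tbhox rwfrm zowz tagh bbkmn
Hunk 2: at line 9 remove [zowz,tagh] add [zwp,irsr,tjz] -> 13 lines: hph ozgyt vkgg alud egol yajqn nrbwz tbhox rwfrm zwp irsr tjz bbkmn
Hunk 3: at line 9 remove [irsr] add [hmu,sxd] -> 14 lines: hph ozgyt vkgg alud egol yajqn nrbwz tbhox rwfrm zwp hmu sxd tjz bbkmn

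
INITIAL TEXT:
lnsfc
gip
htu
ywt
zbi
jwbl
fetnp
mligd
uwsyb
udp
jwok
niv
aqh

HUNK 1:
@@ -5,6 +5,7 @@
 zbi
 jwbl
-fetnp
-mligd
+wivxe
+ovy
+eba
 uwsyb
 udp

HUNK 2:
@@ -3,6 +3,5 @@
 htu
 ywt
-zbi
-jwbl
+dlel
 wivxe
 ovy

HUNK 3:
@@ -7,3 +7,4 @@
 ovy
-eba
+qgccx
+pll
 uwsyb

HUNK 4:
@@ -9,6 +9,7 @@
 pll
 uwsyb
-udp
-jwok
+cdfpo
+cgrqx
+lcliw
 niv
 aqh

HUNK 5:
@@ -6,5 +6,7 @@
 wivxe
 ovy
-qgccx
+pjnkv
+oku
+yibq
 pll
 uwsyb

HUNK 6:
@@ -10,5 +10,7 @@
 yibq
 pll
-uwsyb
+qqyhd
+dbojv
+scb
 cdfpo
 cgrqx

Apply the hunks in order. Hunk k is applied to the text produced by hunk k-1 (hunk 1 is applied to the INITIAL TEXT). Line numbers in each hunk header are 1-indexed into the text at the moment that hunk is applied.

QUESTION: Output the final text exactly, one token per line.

Hunk 1: at line 5 remove [fetnp,mligd] add [wivxe,ovy,eba] -> 14 lines: lnsfc gip htu ywt zbi jwbl wivxe ovy eba uwsyb udp jwok niv aqh
Hunk 2: at line 3 remove [zbi,jwbl] add [dlel] -> 13 lines: lnsfc gip htu ywt dlel wivxe ovy eba uwsyb udp jwok niv aqh
Hunk 3: at line 7 remove [eba] add [qgccx,pll] -> 14 lines: lnsfc gip htu ywt dlel wivxe ovy qgccx pll uwsyb udp jwok niv aqh
Hunk 4: at line 9 remove [udp,jwok] add [cdfpo,cgrqx,lcliw] -> 15 lines: lnsfc gip htu ywt dlel wivxe ovy qgccx pll uwsyb cdfpo cgrqx lcliw niv aqh
Hunk 5: at line 6 remove [qgccx] add [pjnkv,oku,yibq] -> 17 lines: lnsfc gip htu ywt dlel wivxe ovy pjnkv oku yibq pll uwsyb cdfpo cgrqx lcliw niv aqh
Hunk 6: at line 10 remove [uwsyb] add [qqyhd,dbojv,scb] -> 19 lines: lnsfc gip htu ywt dlel wivxe ovy pjnkv oku yibq pll qqyhd dbojv scb cdfpo cgrqx lcliw niv aqh

Answer: lnsfc
gip
htu
ywt
dlel
wivxe
ovy
pjnkv
oku
yibq
pll
qqyhd
dbojv
scb
cdfpo
cgrqx
lcliw
niv
aqh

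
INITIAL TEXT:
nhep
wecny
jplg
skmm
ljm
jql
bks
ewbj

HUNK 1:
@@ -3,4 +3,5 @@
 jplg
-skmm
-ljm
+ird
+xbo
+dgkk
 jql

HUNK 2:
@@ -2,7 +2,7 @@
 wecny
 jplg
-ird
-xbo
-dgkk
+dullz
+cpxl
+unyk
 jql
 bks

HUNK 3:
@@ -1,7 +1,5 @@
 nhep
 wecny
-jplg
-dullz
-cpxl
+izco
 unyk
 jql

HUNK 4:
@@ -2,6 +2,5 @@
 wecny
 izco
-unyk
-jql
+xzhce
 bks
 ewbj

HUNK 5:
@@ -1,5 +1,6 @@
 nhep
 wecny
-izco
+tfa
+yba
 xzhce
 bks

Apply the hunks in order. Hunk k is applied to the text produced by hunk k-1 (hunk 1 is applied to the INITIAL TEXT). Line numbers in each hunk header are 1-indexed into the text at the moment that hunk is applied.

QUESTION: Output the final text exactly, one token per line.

Hunk 1: at line 3 remove [skmm,ljm] add [ird,xbo,dgkk] -> 9 lines: nhep wecny jplg ird xbo dgkk jql bks ewbj
Hunk 2: at line 2 remove [ird,xbo,dgkk] add [dullz,cpxl,unyk] -> 9 lines: nhep wecny jplg dullz cpxl unyk jql bks ewbj
Hunk 3: at line 1 remove [jplg,dullz,cpxl] add [izco] -> 7 lines: nhep wecny izco unyk jql bks ewbj
Hunk 4: at line 2 remove [unyk,jql] add [xzhce] -> 6 lines: nhep wecny izco xzhce bks ewbj
Hunk 5: at line 1 remove [izco] add [tfa,yba] -> 7 lines: nhep wecny tfa yba xzhce bks ewbj

Answer: nhep
wecny
tfa
yba
xzhce
bks
ewbj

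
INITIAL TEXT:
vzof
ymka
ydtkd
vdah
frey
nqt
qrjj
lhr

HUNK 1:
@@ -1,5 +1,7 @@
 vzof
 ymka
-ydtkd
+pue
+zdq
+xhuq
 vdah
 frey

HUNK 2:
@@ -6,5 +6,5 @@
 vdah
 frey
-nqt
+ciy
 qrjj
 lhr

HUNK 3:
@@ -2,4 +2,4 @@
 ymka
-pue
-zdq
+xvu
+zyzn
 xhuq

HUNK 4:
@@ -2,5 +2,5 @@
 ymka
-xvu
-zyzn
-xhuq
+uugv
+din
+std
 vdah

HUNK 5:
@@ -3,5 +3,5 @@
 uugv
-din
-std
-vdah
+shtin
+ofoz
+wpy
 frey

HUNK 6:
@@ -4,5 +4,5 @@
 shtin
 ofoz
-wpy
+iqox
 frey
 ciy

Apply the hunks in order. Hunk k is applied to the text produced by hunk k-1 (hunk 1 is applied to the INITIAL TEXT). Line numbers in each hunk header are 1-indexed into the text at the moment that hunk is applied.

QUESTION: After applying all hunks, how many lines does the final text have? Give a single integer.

Answer: 10

Derivation:
Hunk 1: at line 1 remove [ydtkd] add [pue,zdq,xhuq] -> 10 lines: vzof ymka pue zdq xhuq vdah frey nqt qrjj lhr
Hunk 2: at line 6 remove [nqt] add [ciy] -> 10 lines: vzof ymka pue zdq xhuq vdah frey ciy qrjj lhr
Hunk 3: at line 2 remove [pue,zdq] add [xvu,zyzn] -> 10 lines: vzof ymka xvu zyzn xhuq vdah frey ciy qrjj lhr
Hunk 4: at line 2 remove [xvu,zyzn,xhuq] add [uugv,din,std] -> 10 lines: vzof ymka uugv din std vdah frey ciy qrjj lhr
Hunk 5: at line 3 remove [din,std,vdah] add [shtin,ofoz,wpy] -> 10 lines: vzof ymka uugv shtin ofoz wpy frey ciy qrjj lhr
Hunk 6: at line 4 remove [wpy] add [iqox] -> 10 lines: vzof ymka uugv shtin ofoz iqox frey ciy qrjj lhr
Final line count: 10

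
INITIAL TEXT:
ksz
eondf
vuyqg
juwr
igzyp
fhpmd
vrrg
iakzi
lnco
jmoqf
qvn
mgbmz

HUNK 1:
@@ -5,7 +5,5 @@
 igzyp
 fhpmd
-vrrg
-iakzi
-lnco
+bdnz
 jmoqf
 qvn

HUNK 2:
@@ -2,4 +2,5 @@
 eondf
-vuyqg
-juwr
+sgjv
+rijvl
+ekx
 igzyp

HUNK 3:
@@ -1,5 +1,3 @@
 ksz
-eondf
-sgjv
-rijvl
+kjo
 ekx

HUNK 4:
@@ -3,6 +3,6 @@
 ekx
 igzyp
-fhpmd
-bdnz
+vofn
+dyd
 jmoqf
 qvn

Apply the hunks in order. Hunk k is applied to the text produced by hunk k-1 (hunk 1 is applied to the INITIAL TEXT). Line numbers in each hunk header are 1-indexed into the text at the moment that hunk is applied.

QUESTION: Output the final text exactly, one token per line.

Answer: ksz
kjo
ekx
igzyp
vofn
dyd
jmoqf
qvn
mgbmz

Derivation:
Hunk 1: at line 5 remove [vrrg,iakzi,lnco] add [bdnz] -> 10 lines: ksz eondf vuyqg juwr igzyp fhpmd bdnz jmoqf qvn mgbmz
Hunk 2: at line 2 remove [vuyqg,juwr] add [sgjv,rijvl,ekx] -> 11 lines: ksz eondf sgjv rijvl ekx igzyp fhpmd bdnz jmoqf qvn mgbmz
Hunk 3: at line 1 remove [eondf,sgjv,rijvl] add [kjo] -> 9 lines: ksz kjo ekx igzyp fhpmd bdnz jmoqf qvn mgbmz
Hunk 4: at line 3 remove [fhpmd,bdnz] add [vofn,dyd] -> 9 lines: ksz kjo ekx igzyp vofn dyd jmoqf qvn mgbmz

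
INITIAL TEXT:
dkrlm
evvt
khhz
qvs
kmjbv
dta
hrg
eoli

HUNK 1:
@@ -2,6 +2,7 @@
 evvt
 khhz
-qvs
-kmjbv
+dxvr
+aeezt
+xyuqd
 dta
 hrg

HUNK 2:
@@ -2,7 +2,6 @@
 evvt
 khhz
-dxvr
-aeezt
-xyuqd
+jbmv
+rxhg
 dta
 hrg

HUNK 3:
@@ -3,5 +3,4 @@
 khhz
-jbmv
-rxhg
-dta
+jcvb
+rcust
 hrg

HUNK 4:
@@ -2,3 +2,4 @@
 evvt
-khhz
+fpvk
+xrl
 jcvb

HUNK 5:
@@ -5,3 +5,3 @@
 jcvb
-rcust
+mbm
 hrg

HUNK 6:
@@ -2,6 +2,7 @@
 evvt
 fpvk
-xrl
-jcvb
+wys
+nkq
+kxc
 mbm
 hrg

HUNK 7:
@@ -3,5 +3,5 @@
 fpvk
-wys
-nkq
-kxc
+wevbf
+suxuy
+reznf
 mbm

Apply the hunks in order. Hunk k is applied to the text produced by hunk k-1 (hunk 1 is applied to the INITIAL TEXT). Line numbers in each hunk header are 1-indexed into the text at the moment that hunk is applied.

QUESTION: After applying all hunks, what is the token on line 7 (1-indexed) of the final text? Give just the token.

Hunk 1: at line 2 remove [qvs,kmjbv] add [dxvr,aeezt,xyuqd] -> 9 lines: dkrlm evvt khhz dxvr aeezt xyuqd dta hrg eoli
Hunk 2: at line 2 remove [dxvr,aeezt,xyuqd] add [jbmv,rxhg] -> 8 lines: dkrlm evvt khhz jbmv rxhg dta hrg eoli
Hunk 3: at line 3 remove [jbmv,rxhg,dta] add [jcvb,rcust] -> 7 lines: dkrlm evvt khhz jcvb rcust hrg eoli
Hunk 4: at line 2 remove [khhz] add [fpvk,xrl] -> 8 lines: dkrlm evvt fpvk xrl jcvb rcust hrg eoli
Hunk 5: at line 5 remove [rcust] add [mbm] -> 8 lines: dkrlm evvt fpvk xrl jcvb mbm hrg eoli
Hunk 6: at line 2 remove [xrl,jcvb] add [wys,nkq,kxc] -> 9 lines: dkrlm evvt fpvk wys nkq kxc mbm hrg eoli
Hunk 7: at line 3 remove [wys,nkq,kxc] add [wevbf,suxuy,reznf] -> 9 lines: dkrlm evvt fpvk wevbf suxuy reznf mbm hrg eoli
Final line 7: mbm

Answer: mbm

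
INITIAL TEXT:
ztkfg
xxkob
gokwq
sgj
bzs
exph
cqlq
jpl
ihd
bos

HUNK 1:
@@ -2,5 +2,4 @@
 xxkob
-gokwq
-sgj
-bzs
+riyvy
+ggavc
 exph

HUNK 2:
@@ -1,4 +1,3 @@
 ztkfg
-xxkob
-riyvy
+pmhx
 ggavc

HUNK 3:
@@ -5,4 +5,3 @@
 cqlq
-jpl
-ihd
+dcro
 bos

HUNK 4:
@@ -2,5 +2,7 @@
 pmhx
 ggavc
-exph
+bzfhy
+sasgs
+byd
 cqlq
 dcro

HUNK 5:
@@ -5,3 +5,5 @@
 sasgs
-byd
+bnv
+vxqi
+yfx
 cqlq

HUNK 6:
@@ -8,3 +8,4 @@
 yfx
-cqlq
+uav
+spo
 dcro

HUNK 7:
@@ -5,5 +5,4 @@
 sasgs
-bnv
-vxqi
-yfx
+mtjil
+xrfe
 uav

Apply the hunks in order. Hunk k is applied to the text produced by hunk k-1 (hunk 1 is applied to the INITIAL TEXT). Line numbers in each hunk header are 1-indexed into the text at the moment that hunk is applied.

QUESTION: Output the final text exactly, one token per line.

Answer: ztkfg
pmhx
ggavc
bzfhy
sasgs
mtjil
xrfe
uav
spo
dcro
bos

Derivation:
Hunk 1: at line 2 remove [gokwq,sgj,bzs] add [riyvy,ggavc] -> 9 lines: ztkfg xxkob riyvy ggavc exph cqlq jpl ihd bos
Hunk 2: at line 1 remove [xxkob,riyvy] add [pmhx] -> 8 lines: ztkfg pmhx ggavc exph cqlq jpl ihd bos
Hunk 3: at line 5 remove [jpl,ihd] add [dcro] -> 7 lines: ztkfg pmhx ggavc exph cqlq dcro bos
Hunk 4: at line 2 remove [exph] add [bzfhy,sasgs,byd] -> 9 lines: ztkfg pmhx ggavc bzfhy sasgs byd cqlq dcro bos
Hunk 5: at line 5 remove [byd] add [bnv,vxqi,yfx] -> 11 lines: ztkfg pmhx ggavc bzfhy sasgs bnv vxqi yfx cqlq dcro bos
Hunk 6: at line 8 remove [cqlq] add [uav,spo] -> 12 lines: ztkfg pmhx ggavc bzfhy sasgs bnv vxqi yfx uav spo dcro bos
Hunk 7: at line 5 remove [bnv,vxqi,yfx] add [mtjil,xrfe] -> 11 lines: ztkfg pmhx ggavc bzfhy sasgs mtjil xrfe uav spo dcro bos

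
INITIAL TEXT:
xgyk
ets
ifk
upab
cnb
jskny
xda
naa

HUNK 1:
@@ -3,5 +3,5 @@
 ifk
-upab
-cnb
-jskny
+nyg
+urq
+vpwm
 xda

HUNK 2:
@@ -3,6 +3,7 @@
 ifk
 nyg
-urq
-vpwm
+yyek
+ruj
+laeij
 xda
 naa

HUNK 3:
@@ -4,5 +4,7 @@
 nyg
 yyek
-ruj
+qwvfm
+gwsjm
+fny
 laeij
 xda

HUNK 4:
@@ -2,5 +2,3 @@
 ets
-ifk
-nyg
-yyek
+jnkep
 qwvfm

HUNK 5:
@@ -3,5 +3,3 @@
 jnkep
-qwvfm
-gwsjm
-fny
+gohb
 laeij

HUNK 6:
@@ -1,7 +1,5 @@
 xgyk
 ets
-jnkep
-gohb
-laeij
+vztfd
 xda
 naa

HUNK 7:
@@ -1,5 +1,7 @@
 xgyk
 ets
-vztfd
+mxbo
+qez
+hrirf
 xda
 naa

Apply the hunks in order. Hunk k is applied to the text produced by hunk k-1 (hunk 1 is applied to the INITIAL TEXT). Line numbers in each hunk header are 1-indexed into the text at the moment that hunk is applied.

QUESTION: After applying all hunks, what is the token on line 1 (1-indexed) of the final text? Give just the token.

Answer: xgyk

Derivation:
Hunk 1: at line 3 remove [upab,cnb,jskny] add [nyg,urq,vpwm] -> 8 lines: xgyk ets ifk nyg urq vpwm xda naa
Hunk 2: at line 3 remove [urq,vpwm] add [yyek,ruj,laeij] -> 9 lines: xgyk ets ifk nyg yyek ruj laeij xda naa
Hunk 3: at line 4 remove [ruj] add [qwvfm,gwsjm,fny] -> 11 lines: xgyk ets ifk nyg yyek qwvfm gwsjm fny laeij xda naa
Hunk 4: at line 2 remove [ifk,nyg,yyek] add [jnkep] -> 9 lines: xgyk ets jnkep qwvfm gwsjm fny laeij xda naa
Hunk 5: at line 3 remove [qwvfm,gwsjm,fny] add [gohb] -> 7 lines: xgyk ets jnkep gohb laeij xda naa
Hunk 6: at line 1 remove [jnkep,gohb,laeij] add [vztfd] -> 5 lines: xgyk ets vztfd xda naa
Hunk 7: at line 1 remove [vztfd] add [mxbo,qez,hrirf] -> 7 lines: xgyk ets mxbo qez hrirf xda naa
Final line 1: xgyk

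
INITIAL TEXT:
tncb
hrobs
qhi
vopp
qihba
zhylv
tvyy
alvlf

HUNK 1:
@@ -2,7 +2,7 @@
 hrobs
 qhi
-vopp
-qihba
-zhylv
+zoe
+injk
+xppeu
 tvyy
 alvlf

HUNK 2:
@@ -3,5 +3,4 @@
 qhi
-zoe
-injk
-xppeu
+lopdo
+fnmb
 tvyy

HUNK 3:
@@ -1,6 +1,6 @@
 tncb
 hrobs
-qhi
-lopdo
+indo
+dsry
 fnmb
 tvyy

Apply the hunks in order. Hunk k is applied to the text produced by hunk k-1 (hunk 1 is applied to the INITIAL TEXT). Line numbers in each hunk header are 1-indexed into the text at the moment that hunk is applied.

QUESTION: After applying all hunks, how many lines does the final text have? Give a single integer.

Answer: 7

Derivation:
Hunk 1: at line 2 remove [vopp,qihba,zhylv] add [zoe,injk,xppeu] -> 8 lines: tncb hrobs qhi zoe injk xppeu tvyy alvlf
Hunk 2: at line 3 remove [zoe,injk,xppeu] add [lopdo,fnmb] -> 7 lines: tncb hrobs qhi lopdo fnmb tvyy alvlf
Hunk 3: at line 1 remove [qhi,lopdo] add [indo,dsry] -> 7 lines: tncb hrobs indo dsry fnmb tvyy alvlf
Final line count: 7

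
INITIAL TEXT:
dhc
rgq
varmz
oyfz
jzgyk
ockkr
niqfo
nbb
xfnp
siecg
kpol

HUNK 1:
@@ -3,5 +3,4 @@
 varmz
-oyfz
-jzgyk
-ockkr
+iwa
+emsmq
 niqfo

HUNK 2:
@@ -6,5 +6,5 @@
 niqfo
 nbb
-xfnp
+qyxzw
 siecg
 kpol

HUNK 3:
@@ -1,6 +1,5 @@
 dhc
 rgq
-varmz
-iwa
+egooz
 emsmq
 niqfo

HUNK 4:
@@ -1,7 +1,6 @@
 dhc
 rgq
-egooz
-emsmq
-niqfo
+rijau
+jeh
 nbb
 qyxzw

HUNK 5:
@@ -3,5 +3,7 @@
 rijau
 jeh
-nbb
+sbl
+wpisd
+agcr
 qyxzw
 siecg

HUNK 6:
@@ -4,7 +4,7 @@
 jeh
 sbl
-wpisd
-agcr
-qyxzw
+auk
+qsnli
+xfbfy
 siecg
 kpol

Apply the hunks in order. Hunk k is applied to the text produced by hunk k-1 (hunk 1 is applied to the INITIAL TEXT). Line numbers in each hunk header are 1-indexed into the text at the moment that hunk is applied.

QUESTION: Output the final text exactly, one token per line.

Hunk 1: at line 3 remove [oyfz,jzgyk,ockkr] add [iwa,emsmq] -> 10 lines: dhc rgq varmz iwa emsmq niqfo nbb xfnp siecg kpol
Hunk 2: at line 6 remove [xfnp] add [qyxzw] -> 10 lines: dhc rgq varmz iwa emsmq niqfo nbb qyxzw siecg kpol
Hunk 3: at line 1 remove [varmz,iwa] add [egooz] -> 9 lines: dhc rgq egooz emsmq niqfo nbb qyxzw siecg kpol
Hunk 4: at line 1 remove [egooz,emsmq,niqfo] add [rijau,jeh] -> 8 lines: dhc rgq rijau jeh nbb qyxzw siecg kpol
Hunk 5: at line 3 remove [nbb] add [sbl,wpisd,agcr] -> 10 lines: dhc rgq rijau jeh sbl wpisd agcr qyxzw siecg kpol
Hunk 6: at line 4 remove [wpisd,agcr,qyxzw] add [auk,qsnli,xfbfy] -> 10 lines: dhc rgq rijau jeh sbl auk qsnli xfbfy siecg kpol

Answer: dhc
rgq
rijau
jeh
sbl
auk
qsnli
xfbfy
siecg
kpol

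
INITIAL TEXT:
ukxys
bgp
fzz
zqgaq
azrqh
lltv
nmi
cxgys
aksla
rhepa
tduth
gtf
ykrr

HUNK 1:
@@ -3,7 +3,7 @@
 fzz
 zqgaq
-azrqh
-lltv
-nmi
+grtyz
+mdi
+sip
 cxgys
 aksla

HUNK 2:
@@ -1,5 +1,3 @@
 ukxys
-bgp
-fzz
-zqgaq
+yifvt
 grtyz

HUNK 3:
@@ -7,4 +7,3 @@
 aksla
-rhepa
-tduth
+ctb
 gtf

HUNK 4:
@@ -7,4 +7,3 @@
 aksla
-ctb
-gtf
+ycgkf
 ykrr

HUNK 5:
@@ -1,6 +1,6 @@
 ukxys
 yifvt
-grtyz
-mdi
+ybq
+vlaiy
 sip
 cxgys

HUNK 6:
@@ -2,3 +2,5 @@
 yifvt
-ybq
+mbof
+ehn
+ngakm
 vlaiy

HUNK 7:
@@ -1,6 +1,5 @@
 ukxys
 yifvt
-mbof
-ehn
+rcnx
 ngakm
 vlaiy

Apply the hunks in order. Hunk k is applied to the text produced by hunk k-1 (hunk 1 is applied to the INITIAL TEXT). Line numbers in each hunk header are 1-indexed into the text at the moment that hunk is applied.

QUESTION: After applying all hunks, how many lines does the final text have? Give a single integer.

Hunk 1: at line 3 remove [azrqh,lltv,nmi] add [grtyz,mdi,sip] -> 13 lines: ukxys bgp fzz zqgaq grtyz mdi sip cxgys aksla rhepa tduth gtf ykrr
Hunk 2: at line 1 remove [bgp,fzz,zqgaq] add [yifvt] -> 11 lines: ukxys yifvt grtyz mdi sip cxgys aksla rhepa tduth gtf ykrr
Hunk 3: at line 7 remove [rhepa,tduth] add [ctb] -> 10 lines: ukxys yifvt grtyz mdi sip cxgys aksla ctb gtf ykrr
Hunk 4: at line 7 remove [ctb,gtf] add [ycgkf] -> 9 lines: ukxys yifvt grtyz mdi sip cxgys aksla ycgkf ykrr
Hunk 5: at line 1 remove [grtyz,mdi] add [ybq,vlaiy] -> 9 lines: ukxys yifvt ybq vlaiy sip cxgys aksla ycgkf ykrr
Hunk 6: at line 2 remove [ybq] add [mbof,ehn,ngakm] -> 11 lines: ukxys yifvt mbof ehn ngakm vlaiy sip cxgys aksla ycgkf ykrr
Hunk 7: at line 1 remove [mbof,ehn] add [rcnx] -> 10 lines: ukxys yifvt rcnx ngakm vlaiy sip cxgys aksla ycgkf ykrr
Final line count: 10

Answer: 10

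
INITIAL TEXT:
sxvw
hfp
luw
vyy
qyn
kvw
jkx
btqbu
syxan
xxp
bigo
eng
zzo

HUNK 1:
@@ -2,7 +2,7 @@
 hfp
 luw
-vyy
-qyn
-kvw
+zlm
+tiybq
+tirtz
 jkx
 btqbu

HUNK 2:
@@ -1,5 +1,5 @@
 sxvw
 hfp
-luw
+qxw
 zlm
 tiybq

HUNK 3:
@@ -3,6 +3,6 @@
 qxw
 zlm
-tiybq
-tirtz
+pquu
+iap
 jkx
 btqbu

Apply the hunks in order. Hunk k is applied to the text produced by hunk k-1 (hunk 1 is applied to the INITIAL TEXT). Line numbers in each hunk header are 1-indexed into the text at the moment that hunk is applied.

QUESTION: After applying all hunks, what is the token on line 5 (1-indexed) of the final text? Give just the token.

Hunk 1: at line 2 remove [vyy,qyn,kvw] add [zlm,tiybq,tirtz] -> 13 lines: sxvw hfp luw zlm tiybq tirtz jkx btqbu syxan xxp bigo eng zzo
Hunk 2: at line 1 remove [luw] add [qxw] -> 13 lines: sxvw hfp qxw zlm tiybq tirtz jkx btqbu syxan xxp bigo eng zzo
Hunk 3: at line 3 remove [tiybq,tirtz] add [pquu,iap] -> 13 lines: sxvw hfp qxw zlm pquu iap jkx btqbu syxan xxp bigo eng zzo
Final line 5: pquu

Answer: pquu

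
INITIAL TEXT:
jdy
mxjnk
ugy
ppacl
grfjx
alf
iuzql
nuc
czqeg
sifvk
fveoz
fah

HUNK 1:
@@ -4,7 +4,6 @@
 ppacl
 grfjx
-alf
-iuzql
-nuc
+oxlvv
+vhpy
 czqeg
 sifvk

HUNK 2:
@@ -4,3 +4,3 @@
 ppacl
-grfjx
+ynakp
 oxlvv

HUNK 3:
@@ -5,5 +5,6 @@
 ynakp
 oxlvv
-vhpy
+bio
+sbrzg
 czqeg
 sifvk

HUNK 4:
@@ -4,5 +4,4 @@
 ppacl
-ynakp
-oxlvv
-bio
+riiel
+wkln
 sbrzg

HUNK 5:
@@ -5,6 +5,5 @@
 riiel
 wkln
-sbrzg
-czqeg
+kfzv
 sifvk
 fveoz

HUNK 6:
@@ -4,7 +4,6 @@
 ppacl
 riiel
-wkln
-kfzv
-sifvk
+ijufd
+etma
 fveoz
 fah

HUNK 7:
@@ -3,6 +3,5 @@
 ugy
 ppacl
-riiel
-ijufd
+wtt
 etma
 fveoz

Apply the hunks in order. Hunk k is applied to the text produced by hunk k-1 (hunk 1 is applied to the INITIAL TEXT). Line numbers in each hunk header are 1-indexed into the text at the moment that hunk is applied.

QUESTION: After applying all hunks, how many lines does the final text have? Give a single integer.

Answer: 8

Derivation:
Hunk 1: at line 4 remove [alf,iuzql,nuc] add [oxlvv,vhpy] -> 11 lines: jdy mxjnk ugy ppacl grfjx oxlvv vhpy czqeg sifvk fveoz fah
Hunk 2: at line 4 remove [grfjx] add [ynakp] -> 11 lines: jdy mxjnk ugy ppacl ynakp oxlvv vhpy czqeg sifvk fveoz fah
Hunk 3: at line 5 remove [vhpy] add [bio,sbrzg] -> 12 lines: jdy mxjnk ugy ppacl ynakp oxlvv bio sbrzg czqeg sifvk fveoz fah
Hunk 4: at line 4 remove [ynakp,oxlvv,bio] add [riiel,wkln] -> 11 lines: jdy mxjnk ugy ppacl riiel wkln sbrzg czqeg sifvk fveoz fah
Hunk 5: at line 5 remove [sbrzg,czqeg] add [kfzv] -> 10 lines: jdy mxjnk ugy ppacl riiel wkln kfzv sifvk fveoz fah
Hunk 6: at line 4 remove [wkln,kfzv,sifvk] add [ijufd,etma] -> 9 lines: jdy mxjnk ugy ppacl riiel ijufd etma fveoz fah
Hunk 7: at line 3 remove [riiel,ijufd] add [wtt] -> 8 lines: jdy mxjnk ugy ppacl wtt etma fveoz fah
Final line count: 8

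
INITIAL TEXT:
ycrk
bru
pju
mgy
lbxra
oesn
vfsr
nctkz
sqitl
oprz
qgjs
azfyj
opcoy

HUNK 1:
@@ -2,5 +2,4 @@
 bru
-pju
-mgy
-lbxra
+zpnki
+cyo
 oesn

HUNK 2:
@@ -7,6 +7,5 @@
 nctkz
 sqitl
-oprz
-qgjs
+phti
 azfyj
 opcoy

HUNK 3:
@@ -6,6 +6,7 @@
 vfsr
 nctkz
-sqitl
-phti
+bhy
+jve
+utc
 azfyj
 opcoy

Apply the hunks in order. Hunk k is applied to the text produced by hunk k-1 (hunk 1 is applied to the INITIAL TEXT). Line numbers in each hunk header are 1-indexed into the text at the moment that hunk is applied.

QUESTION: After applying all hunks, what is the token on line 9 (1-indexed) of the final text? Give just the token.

Hunk 1: at line 2 remove [pju,mgy,lbxra] add [zpnki,cyo] -> 12 lines: ycrk bru zpnki cyo oesn vfsr nctkz sqitl oprz qgjs azfyj opcoy
Hunk 2: at line 7 remove [oprz,qgjs] add [phti] -> 11 lines: ycrk bru zpnki cyo oesn vfsr nctkz sqitl phti azfyj opcoy
Hunk 3: at line 6 remove [sqitl,phti] add [bhy,jve,utc] -> 12 lines: ycrk bru zpnki cyo oesn vfsr nctkz bhy jve utc azfyj opcoy
Final line 9: jve

Answer: jve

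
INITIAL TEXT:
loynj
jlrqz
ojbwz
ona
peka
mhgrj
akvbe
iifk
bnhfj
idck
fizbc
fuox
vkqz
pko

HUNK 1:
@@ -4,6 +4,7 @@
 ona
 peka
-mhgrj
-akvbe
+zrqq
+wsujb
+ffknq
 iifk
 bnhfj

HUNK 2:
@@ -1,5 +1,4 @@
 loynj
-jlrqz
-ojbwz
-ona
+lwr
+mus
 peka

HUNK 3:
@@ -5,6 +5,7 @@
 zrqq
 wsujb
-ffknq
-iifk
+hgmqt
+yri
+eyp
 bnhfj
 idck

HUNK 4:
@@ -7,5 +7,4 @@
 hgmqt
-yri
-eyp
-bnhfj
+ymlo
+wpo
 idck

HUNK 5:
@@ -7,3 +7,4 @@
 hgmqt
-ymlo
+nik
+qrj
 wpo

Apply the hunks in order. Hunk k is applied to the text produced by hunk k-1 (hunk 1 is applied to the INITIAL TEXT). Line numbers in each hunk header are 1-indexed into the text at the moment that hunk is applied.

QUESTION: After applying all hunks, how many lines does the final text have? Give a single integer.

Hunk 1: at line 4 remove [mhgrj,akvbe] add [zrqq,wsujb,ffknq] -> 15 lines: loynj jlrqz ojbwz ona peka zrqq wsujb ffknq iifk bnhfj idck fizbc fuox vkqz pko
Hunk 2: at line 1 remove [jlrqz,ojbwz,ona] add [lwr,mus] -> 14 lines: loynj lwr mus peka zrqq wsujb ffknq iifk bnhfj idck fizbc fuox vkqz pko
Hunk 3: at line 5 remove [ffknq,iifk] add [hgmqt,yri,eyp] -> 15 lines: loynj lwr mus peka zrqq wsujb hgmqt yri eyp bnhfj idck fizbc fuox vkqz pko
Hunk 4: at line 7 remove [yri,eyp,bnhfj] add [ymlo,wpo] -> 14 lines: loynj lwr mus peka zrqq wsujb hgmqt ymlo wpo idck fizbc fuox vkqz pko
Hunk 5: at line 7 remove [ymlo] add [nik,qrj] -> 15 lines: loynj lwr mus peka zrqq wsujb hgmqt nik qrj wpo idck fizbc fuox vkqz pko
Final line count: 15

Answer: 15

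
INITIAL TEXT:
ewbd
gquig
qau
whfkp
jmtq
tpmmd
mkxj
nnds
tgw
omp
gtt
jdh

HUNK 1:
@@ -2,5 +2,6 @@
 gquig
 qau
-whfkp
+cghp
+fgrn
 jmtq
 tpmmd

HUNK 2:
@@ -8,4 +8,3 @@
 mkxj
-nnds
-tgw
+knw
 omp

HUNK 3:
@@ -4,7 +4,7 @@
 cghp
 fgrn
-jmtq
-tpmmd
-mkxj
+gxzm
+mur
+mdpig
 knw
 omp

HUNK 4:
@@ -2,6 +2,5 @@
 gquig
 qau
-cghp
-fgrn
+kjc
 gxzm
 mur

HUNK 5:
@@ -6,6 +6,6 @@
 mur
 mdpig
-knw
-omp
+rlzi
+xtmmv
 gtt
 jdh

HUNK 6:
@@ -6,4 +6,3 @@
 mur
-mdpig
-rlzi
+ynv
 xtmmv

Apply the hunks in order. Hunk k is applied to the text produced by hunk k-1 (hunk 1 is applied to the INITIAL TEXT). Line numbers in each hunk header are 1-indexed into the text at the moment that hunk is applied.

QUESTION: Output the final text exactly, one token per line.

Hunk 1: at line 2 remove [whfkp] add [cghp,fgrn] -> 13 lines: ewbd gquig qau cghp fgrn jmtq tpmmd mkxj nnds tgw omp gtt jdh
Hunk 2: at line 8 remove [nnds,tgw] add [knw] -> 12 lines: ewbd gquig qau cghp fgrn jmtq tpmmd mkxj knw omp gtt jdh
Hunk 3: at line 4 remove [jmtq,tpmmd,mkxj] add [gxzm,mur,mdpig] -> 12 lines: ewbd gquig qau cghp fgrn gxzm mur mdpig knw omp gtt jdh
Hunk 4: at line 2 remove [cghp,fgrn] add [kjc] -> 11 lines: ewbd gquig qau kjc gxzm mur mdpig knw omp gtt jdh
Hunk 5: at line 6 remove [knw,omp] add [rlzi,xtmmv] -> 11 lines: ewbd gquig qau kjc gxzm mur mdpig rlzi xtmmv gtt jdh
Hunk 6: at line 6 remove [mdpig,rlzi] add [ynv] -> 10 lines: ewbd gquig qau kjc gxzm mur ynv xtmmv gtt jdh

Answer: ewbd
gquig
qau
kjc
gxzm
mur
ynv
xtmmv
gtt
jdh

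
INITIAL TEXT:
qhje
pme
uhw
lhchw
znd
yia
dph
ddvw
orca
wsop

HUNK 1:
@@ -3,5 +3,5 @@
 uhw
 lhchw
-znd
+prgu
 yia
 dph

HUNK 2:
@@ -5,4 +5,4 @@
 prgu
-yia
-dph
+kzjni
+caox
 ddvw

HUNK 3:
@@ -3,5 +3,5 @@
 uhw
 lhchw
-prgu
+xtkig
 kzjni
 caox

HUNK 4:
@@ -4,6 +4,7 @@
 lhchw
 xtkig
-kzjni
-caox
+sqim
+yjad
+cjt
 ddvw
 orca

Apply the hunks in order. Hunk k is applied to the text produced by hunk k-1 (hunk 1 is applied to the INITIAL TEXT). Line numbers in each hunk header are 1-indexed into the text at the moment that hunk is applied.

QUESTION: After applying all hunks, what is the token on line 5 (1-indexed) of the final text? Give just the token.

Hunk 1: at line 3 remove [znd] add [prgu] -> 10 lines: qhje pme uhw lhchw prgu yia dph ddvw orca wsop
Hunk 2: at line 5 remove [yia,dph] add [kzjni,caox] -> 10 lines: qhje pme uhw lhchw prgu kzjni caox ddvw orca wsop
Hunk 3: at line 3 remove [prgu] add [xtkig] -> 10 lines: qhje pme uhw lhchw xtkig kzjni caox ddvw orca wsop
Hunk 4: at line 4 remove [kzjni,caox] add [sqim,yjad,cjt] -> 11 lines: qhje pme uhw lhchw xtkig sqim yjad cjt ddvw orca wsop
Final line 5: xtkig

Answer: xtkig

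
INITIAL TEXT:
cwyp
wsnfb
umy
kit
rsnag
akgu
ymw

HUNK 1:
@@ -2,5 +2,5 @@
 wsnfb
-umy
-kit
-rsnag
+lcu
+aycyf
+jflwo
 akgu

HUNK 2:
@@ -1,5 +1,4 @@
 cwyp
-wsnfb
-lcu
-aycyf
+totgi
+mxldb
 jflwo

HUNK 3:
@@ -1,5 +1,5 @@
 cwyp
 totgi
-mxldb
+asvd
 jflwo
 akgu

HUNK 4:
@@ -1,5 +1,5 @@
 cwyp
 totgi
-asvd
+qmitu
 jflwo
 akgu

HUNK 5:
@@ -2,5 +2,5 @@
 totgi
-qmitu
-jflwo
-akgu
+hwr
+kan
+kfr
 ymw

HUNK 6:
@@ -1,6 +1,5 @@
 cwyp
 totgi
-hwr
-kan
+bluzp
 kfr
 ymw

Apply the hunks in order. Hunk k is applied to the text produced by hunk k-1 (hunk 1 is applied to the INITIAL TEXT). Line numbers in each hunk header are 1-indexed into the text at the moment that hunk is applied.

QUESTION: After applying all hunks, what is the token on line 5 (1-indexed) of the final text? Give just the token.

Hunk 1: at line 2 remove [umy,kit,rsnag] add [lcu,aycyf,jflwo] -> 7 lines: cwyp wsnfb lcu aycyf jflwo akgu ymw
Hunk 2: at line 1 remove [wsnfb,lcu,aycyf] add [totgi,mxldb] -> 6 lines: cwyp totgi mxldb jflwo akgu ymw
Hunk 3: at line 1 remove [mxldb] add [asvd] -> 6 lines: cwyp totgi asvd jflwo akgu ymw
Hunk 4: at line 1 remove [asvd] add [qmitu] -> 6 lines: cwyp totgi qmitu jflwo akgu ymw
Hunk 5: at line 2 remove [qmitu,jflwo,akgu] add [hwr,kan,kfr] -> 6 lines: cwyp totgi hwr kan kfr ymw
Hunk 6: at line 1 remove [hwr,kan] add [bluzp] -> 5 lines: cwyp totgi bluzp kfr ymw
Final line 5: ymw

Answer: ymw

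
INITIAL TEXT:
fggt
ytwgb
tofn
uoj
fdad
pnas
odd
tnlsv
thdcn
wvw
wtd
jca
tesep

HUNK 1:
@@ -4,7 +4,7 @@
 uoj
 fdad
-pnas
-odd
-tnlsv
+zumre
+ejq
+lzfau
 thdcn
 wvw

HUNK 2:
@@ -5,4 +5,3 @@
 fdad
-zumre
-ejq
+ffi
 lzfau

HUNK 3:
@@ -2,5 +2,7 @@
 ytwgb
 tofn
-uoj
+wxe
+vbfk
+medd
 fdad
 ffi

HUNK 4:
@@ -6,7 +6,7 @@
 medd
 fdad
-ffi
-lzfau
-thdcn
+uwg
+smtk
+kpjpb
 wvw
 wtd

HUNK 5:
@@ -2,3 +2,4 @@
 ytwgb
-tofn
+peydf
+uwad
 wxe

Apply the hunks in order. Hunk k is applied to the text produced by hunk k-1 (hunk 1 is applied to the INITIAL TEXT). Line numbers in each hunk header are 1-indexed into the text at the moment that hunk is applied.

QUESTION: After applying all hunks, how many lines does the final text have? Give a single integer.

Answer: 15

Derivation:
Hunk 1: at line 4 remove [pnas,odd,tnlsv] add [zumre,ejq,lzfau] -> 13 lines: fggt ytwgb tofn uoj fdad zumre ejq lzfau thdcn wvw wtd jca tesep
Hunk 2: at line 5 remove [zumre,ejq] add [ffi] -> 12 lines: fggt ytwgb tofn uoj fdad ffi lzfau thdcn wvw wtd jca tesep
Hunk 3: at line 2 remove [uoj] add [wxe,vbfk,medd] -> 14 lines: fggt ytwgb tofn wxe vbfk medd fdad ffi lzfau thdcn wvw wtd jca tesep
Hunk 4: at line 6 remove [ffi,lzfau,thdcn] add [uwg,smtk,kpjpb] -> 14 lines: fggt ytwgb tofn wxe vbfk medd fdad uwg smtk kpjpb wvw wtd jca tesep
Hunk 5: at line 2 remove [tofn] add [peydf,uwad] -> 15 lines: fggt ytwgb peydf uwad wxe vbfk medd fdad uwg smtk kpjpb wvw wtd jca tesep
Final line count: 15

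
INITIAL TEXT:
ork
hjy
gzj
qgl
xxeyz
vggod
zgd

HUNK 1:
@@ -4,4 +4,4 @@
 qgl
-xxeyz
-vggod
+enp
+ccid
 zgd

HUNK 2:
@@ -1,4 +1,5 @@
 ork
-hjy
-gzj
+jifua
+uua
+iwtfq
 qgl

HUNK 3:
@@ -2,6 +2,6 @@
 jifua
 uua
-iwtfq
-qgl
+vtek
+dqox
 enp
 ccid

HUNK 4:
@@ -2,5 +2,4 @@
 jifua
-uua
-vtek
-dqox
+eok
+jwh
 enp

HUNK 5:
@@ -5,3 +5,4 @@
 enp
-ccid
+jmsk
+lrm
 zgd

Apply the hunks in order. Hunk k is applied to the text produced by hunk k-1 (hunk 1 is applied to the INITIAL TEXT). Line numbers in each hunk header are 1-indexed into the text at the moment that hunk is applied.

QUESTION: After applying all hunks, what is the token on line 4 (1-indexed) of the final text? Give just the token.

Answer: jwh

Derivation:
Hunk 1: at line 4 remove [xxeyz,vggod] add [enp,ccid] -> 7 lines: ork hjy gzj qgl enp ccid zgd
Hunk 2: at line 1 remove [hjy,gzj] add [jifua,uua,iwtfq] -> 8 lines: ork jifua uua iwtfq qgl enp ccid zgd
Hunk 3: at line 2 remove [iwtfq,qgl] add [vtek,dqox] -> 8 lines: ork jifua uua vtek dqox enp ccid zgd
Hunk 4: at line 2 remove [uua,vtek,dqox] add [eok,jwh] -> 7 lines: ork jifua eok jwh enp ccid zgd
Hunk 5: at line 5 remove [ccid] add [jmsk,lrm] -> 8 lines: ork jifua eok jwh enp jmsk lrm zgd
Final line 4: jwh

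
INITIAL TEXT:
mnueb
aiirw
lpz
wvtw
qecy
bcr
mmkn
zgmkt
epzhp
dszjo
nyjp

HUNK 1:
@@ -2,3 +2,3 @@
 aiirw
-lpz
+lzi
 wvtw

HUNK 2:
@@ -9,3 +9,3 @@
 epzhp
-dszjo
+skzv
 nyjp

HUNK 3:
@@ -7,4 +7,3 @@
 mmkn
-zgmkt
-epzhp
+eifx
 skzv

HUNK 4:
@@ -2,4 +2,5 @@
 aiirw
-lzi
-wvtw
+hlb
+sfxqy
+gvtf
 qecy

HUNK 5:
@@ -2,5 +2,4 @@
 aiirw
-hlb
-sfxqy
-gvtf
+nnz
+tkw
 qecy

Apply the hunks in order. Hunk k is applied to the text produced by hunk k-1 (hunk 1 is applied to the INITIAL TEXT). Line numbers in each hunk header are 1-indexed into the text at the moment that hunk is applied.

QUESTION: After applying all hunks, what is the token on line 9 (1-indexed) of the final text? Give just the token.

Answer: skzv

Derivation:
Hunk 1: at line 2 remove [lpz] add [lzi] -> 11 lines: mnueb aiirw lzi wvtw qecy bcr mmkn zgmkt epzhp dszjo nyjp
Hunk 2: at line 9 remove [dszjo] add [skzv] -> 11 lines: mnueb aiirw lzi wvtw qecy bcr mmkn zgmkt epzhp skzv nyjp
Hunk 3: at line 7 remove [zgmkt,epzhp] add [eifx] -> 10 lines: mnueb aiirw lzi wvtw qecy bcr mmkn eifx skzv nyjp
Hunk 4: at line 2 remove [lzi,wvtw] add [hlb,sfxqy,gvtf] -> 11 lines: mnueb aiirw hlb sfxqy gvtf qecy bcr mmkn eifx skzv nyjp
Hunk 5: at line 2 remove [hlb,sfxqy,gvtf] add [nnz,tkw] -> 10 lines: mnueb aiirw nnz tkw qecy bcr mmkn eifx skzv nyjp
Final line 9: skzv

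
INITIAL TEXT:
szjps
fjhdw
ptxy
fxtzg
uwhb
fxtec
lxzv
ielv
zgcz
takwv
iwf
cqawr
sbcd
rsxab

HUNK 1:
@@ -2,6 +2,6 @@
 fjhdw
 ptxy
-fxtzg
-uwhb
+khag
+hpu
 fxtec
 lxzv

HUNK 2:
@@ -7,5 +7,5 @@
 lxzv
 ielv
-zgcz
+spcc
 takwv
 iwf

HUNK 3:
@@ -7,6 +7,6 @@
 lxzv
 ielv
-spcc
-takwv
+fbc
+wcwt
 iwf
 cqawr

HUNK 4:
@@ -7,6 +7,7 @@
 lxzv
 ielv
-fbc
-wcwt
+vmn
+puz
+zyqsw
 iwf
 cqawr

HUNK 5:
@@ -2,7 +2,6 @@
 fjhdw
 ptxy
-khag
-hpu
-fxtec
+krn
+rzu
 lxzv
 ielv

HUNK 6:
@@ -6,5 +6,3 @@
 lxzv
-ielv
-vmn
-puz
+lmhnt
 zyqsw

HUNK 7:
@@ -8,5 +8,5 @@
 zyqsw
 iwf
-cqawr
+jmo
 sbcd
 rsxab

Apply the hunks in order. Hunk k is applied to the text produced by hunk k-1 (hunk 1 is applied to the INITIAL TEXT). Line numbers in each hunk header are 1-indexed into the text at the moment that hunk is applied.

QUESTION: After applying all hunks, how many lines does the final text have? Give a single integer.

Hunk 1: at line 2 remove [fxtzg,uwhb] add [khag,hpu] -> 14 lines: szjps fjhdw ptxy khag hpu fxtec lxzv ielv zgcz takwv iwf cqawr sbcd rsxab
Hunk 2: at line 7 remove [zgcz] add [spcc] -> 14 lines: szjps fjhdw ptxy khag hpu fxtec lxzv ielv spcc takwv iwf cqawr sbcd rsxab
Hunk 3: at line 7 remove [spcc,takwv] add [fbc,wcwt] -> 14 lines: szjps fjhdw ptxy khag hpu fxtec lxzv ielv fbc wcwt iwf cqawr sbcd rsxab
Hunk 4: at line 7 remove [fbc,wcwt] add [vmn,puz,zyqsw] -> 15 lines: szjps fjhdw ptxy khag hpu fxtec lxzv ielv vmn puz zyqsw iwf cqawr sbcd rsxab
Hunk 5: at line 2 remove [khag,hpu,fxtec] add [krn,rzu] -> 14 lines: szjps fjhdw ptxy krn rzu lxzv ielv vmn puz zyqsw iwf cqawr sbcd rsxab
Hunk 6: at line 6 remove [ielv,vmn,puz] add [lmhnt] -> 12 lines: szjps fjhdw ptxy krn rzu lxzv lmhnt zyqsw iwf cqawr sbcd rsxab
Hunk 7: at line 8 remove [cqawr] add [jmo] -> 12 lines: szjps fjhdw ptxy krn rzu lxzv lmhnt zyqsw iwf jmo sbcd rsxab
Final line count: 12

Answer: 12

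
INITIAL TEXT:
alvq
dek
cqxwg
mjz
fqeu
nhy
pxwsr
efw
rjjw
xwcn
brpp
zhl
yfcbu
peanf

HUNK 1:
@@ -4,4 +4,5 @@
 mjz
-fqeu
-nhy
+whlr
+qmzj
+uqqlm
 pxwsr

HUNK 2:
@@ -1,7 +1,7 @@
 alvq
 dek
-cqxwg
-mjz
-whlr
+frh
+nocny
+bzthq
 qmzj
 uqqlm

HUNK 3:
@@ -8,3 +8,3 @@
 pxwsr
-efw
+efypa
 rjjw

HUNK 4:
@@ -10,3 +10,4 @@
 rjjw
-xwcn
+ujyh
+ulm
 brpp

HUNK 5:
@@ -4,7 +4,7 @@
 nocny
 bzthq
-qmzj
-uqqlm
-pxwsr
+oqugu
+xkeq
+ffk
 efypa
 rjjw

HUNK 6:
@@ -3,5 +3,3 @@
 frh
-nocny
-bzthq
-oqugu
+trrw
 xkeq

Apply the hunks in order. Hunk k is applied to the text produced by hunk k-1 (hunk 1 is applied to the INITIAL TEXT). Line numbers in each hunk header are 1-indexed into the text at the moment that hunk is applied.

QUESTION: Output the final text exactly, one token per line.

Hunk 1: at line 4 remove [fqeu,nhy] add [whlr,qmzj,uqqlm] -> 15 lines: alvq dek cqxwg mjz whlr qmzj uqqlm pxwsr efw rjjw xwcn brpp zhl yfcbu peanf
Hunk 2: at line 1 remove [cqxwg,mjz,whlr] add [frh,nocny,bzthq] -> 15 lines: alvq dek frh nocny bzthq qmzj uqqlm pxwsr efw rjjw xwcn brpp zhl yfcbu peanf
Hunk 3: at line 8 remove [efw] add [efypa] -> 15 lines: alvq dek frh nocny bzthq qmzj uqqlm pxwsr efypa rjjw xwcn brpp zhl yfcbu peanf
Hunk 4: at line 10 remove [xwcn] add [ujyh,ulm] -> 16 lines: alvq dek frh nocny bzthq qmzj uqqlm pxwsr efypa rjjw ujyh ulm brpp zhl yfcbu peanf
Hunk 5: at line 4 remove [qmzj,uqqlm,pxwsr] add [oqugu,xkeq,ffk] -> 16 lines: alvq dek frh nocny bzthq oqugu xkeq ffk efypa rjjw ujyh ulm brpp zhl yfcbu peanf
Hunk 6: at line 3 remove [nocny,bzthq,oqugu] add [trrw] -> 14 lines: alvq dek frh trrw xkeq ffk efypa rjjw ujyh ulm brpp zhl yfcbu peanf

Answer: alvq
dek
frh
trrw
xkeq
ffk
efypa
rjjw
ujyh
ulm
brpp
zhl
yfcbu
peanf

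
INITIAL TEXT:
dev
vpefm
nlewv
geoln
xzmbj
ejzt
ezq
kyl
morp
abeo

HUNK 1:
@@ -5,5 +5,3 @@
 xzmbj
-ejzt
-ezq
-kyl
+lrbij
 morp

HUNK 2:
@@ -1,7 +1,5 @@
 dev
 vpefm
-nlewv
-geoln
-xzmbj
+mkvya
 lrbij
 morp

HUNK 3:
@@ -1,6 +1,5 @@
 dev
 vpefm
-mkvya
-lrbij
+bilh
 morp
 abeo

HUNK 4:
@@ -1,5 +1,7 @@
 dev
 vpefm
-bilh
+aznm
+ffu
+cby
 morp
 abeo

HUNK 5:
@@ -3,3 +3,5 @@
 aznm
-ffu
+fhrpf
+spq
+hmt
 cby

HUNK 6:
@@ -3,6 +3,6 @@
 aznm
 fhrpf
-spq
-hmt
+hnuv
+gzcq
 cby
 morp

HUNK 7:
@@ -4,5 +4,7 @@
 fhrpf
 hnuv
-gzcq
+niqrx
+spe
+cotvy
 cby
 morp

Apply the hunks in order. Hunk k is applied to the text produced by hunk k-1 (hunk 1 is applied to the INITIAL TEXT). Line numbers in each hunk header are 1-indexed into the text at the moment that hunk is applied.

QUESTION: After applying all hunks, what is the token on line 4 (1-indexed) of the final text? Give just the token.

Hunk 1: at line 5 remove [ejzt,ezq,kyl] add [lrbij] -> 8 lines: dev vpefm nlewv geoln xzmbj lrbij morp abeo
Hunk 2: at line 1 remove [nlewv,geoln,xzmbj] add [mkvya] -> 6 lines: dev vpefm mkvya lrbij morp abeo
Hunk 3: at line 1 remove [mkvya,lrbij] add [bilh] -> 5 lines: dev vpefm bilh morp abeo
Hunk 4: at line 1 remove [bilh] add [aznm,ffu,cby] -> 7 lines: dev vpefm aznm ffu cby morp abeo
Hunk 5: at line 3 remove [ffu] add [fhrpf,spq,hmt] -> 9 lines: dev vpefm aznm fhrpf spq hmt cby morp abeo
Hunk 6: at line 3 remove [spq,hmt] add [hnuv,gzcq] -> 9 lines: dev vpefm aznm fhrpf hnuv gzcq cby morp abeo
Hunk 7: at line 4 remove [gzcq] add [niqrx,spe,cotvy] -> 11 lines: dev vpefm aznm fhrpf hnuv niqrx spe cotvy cby morp abeo
Final line 4: fhrpf

Answer: fhrpf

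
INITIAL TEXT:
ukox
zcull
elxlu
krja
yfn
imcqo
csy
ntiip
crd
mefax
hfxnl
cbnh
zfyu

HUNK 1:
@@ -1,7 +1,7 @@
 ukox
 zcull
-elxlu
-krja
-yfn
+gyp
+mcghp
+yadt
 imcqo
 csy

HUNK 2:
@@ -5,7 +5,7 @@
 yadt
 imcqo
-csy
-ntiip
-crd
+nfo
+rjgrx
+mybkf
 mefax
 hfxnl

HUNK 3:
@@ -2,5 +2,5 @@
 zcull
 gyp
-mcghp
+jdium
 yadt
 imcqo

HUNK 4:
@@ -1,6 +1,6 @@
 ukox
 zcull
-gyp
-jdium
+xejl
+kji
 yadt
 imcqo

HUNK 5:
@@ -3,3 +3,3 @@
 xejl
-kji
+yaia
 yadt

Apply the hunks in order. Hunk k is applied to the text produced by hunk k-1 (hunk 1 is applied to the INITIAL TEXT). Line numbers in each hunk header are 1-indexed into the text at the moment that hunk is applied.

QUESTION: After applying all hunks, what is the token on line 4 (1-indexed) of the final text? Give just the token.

Answer: yaia

Derivation:
Hunk 1: at line 1 remove [elxlu,krja,yfn] add [gyp,mcghp,yadt] -> 13 lines: ukox zcull gyp mcghp yadt imcqo csy ntiip crd mefax hfxnl cbnh zfyu
Hunk 2: at line 5 remove [csy,ntiip,crd] add [nfo,rjgrx,mybkf] -> 13 lines: ukox zcull gyp mcghp yadt imcqo nfo rjgrx mybkf mefax hfxnl cbnh zfyu
Hunk 3: at line 2 remove [mcghp] add [jdium] -> 13 lines: ukox zcull gyp jdium yadt imcqo nfo rjgrx mybkf mefax hfxnl cbnh zfyu
Hunk 4: at line 1 remove [gyp,jdium] add [xejl,kji] -> 13 lines: ukox zcull xejl kji yadt imcqo nfo rjgrx mybkf mefax hfxnl cbnh zfyu
Hunk 5: at line 3 remove [kji] add [yaia] -> 13 lines: ukox zcull xejl yaia yadt imcqo nfo rjgrx mybkf mefax hfxnl cbnh zfyu
Final line 4: yaia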